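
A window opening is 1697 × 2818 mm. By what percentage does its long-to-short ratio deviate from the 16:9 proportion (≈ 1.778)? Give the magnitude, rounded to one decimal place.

6.6%

Ratio = 2818 / 1697 ≈ 1.6606.
Ideal 16:9 ≈ 1.7778. |1.6606 − 1.7778| / 1.7778 ≈ 6.59% → 6.6%.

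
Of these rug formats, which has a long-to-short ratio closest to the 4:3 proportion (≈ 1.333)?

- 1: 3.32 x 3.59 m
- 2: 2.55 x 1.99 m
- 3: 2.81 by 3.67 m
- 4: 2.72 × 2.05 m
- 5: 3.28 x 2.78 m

4

Ratios (long/short): 1 ≈ 1.081; 2 ≈ 1.281; 3 ≈ 1.306; 4 ≈ 1.327; 5 ≈ 1.180.
4:3 ≈ 1.333; option 4 is nearest (Δ 0.006).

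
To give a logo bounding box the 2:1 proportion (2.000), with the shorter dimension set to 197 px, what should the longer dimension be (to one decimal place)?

2:1 = 2.00000.
Longer side = 197 × 2.00000 ≈ 394.000 → 394.0 px.

394.0 px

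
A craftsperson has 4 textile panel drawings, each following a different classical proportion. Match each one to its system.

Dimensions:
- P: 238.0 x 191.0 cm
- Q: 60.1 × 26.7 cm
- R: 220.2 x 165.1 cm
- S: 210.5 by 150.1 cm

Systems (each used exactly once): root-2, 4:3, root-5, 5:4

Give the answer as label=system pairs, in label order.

P = 238.0/191.0 ≈ 1.246 → 5:4 (1.250)
Q = 60.1/26.7 ≈ 2.251 → root-5 (2.236)
R = 220.2/165.1 ≈ 1.334 → 4:3 (1.333)
S = 210.5/150.1 ≈ 1.402 → root-2 (1.414)

P=5:4, Q=root-5, R=4:3, S=root-2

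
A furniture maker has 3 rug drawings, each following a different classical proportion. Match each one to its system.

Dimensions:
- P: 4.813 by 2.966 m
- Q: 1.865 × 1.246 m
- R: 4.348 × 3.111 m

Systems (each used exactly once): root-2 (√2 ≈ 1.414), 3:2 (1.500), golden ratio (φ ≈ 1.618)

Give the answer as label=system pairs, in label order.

P=golden ratio, Q=3:2, R=root-2

Ratios: P ≈ 1.623; Q ≈ 1.497; R ≈ 1.398.
Targets: root-2 ≈ 1.414; 3:2 ≈ 1.500; golden ratio ≈ 1.618.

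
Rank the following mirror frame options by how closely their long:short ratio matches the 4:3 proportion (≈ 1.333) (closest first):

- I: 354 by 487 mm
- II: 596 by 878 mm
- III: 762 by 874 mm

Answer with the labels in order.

I, II, III

Ratios: I = 487 / 354 ≈ 1.376; II = 878 / 596 ≈ 1.473; III = 874 / 762 ≈ 1.147.
|Δ from 1.333|: I 0.043; II 0.140; III 0.186.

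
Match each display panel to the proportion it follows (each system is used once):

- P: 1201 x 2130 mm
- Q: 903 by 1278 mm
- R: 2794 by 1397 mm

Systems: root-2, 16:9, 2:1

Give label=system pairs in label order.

P = 2130/1201 ≈ 1.774 → 16:9 (1.778)
Q = 1278/903 ≈ 1.415 → root-2 (1.414)
R = 2794/1397 ≈ 2.000 → 2:1 (2.000)

P=16:9, Q=root-2, R=2:1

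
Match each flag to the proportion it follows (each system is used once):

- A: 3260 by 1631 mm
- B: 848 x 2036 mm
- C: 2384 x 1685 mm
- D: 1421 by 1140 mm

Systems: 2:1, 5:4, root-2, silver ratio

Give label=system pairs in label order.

A = 3260/1631 ≈ 1.999 → 2:1 (2.000)
B = 2036/848 ≈ 2.401 → silver ratio (2.414)
C = 2384/1685 ≈ 1.415 → root-2 (1.414)
D = 1421/1140 ≈ 1.246 → 5:4 (1.250)

A=2:1, B=silver ratio, C=root-2, D=5:4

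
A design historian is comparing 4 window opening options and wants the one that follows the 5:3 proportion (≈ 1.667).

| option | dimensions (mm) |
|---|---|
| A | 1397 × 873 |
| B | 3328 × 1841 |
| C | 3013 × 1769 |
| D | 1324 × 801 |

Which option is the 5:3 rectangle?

D

Ratios (long/short): A ≈ 1.600; B ≈ 1.808; C ≈ 1.703; D ≈ 1.653.
5:3 ≈ 1.667; option D is nearest (Δ 0.014).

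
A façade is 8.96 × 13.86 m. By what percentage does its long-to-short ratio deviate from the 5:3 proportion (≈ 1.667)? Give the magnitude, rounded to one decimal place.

Ratio = 13.86 / 8.96 ≈ 1.5469.
Ideal 5:3 ≈ 1.6667. |1.5469 − 1.6667| / 1.6667 ≈ 7.19% → 7.2%.

7.2%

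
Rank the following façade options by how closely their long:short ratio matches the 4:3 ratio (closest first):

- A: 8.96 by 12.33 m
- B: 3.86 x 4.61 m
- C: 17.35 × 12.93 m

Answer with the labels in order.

C, A, B

A: 12.33/8.96 ≈ 1.376 → |1.376 − 1.333| = 0.043
B: 4.61/3.86 ≈ 1.194 → |1.194 − 1.333| = 0.139
C: 17.35/12.93 ≈ 1.342 → |1.342 − 1.333| = 0.009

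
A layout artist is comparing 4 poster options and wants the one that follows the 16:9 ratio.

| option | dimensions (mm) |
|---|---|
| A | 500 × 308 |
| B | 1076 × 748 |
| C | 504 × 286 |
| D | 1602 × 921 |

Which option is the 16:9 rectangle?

C

Target 16:9 ≈ 1.778.
A: 1.623 (Δ0.155)  B: 1.439 (Δ0.339)  C: 1.762 (Δ0.016)  D: 1.739 (Δ0.039)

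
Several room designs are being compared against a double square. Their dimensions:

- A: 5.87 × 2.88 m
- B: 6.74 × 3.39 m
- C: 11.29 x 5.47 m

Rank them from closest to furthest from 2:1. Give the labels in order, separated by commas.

B, A, C

Ratios: A = 5.87 / 2.88 ≈ 2.038; B = 6.74 / 3.39 ≈ 1.988; C = 11.29 / 5.47 ≈ 2.064.
|Δ from 2.000|: A 0.038; B 0.012; C 0.064.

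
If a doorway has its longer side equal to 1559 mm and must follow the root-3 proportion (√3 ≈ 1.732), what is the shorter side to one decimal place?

900.1 mm

root-3 ≈ 1.73205.
Shorter side = 1559 ÷ 1.73205 ≈ 900.089 → 900.1 mm.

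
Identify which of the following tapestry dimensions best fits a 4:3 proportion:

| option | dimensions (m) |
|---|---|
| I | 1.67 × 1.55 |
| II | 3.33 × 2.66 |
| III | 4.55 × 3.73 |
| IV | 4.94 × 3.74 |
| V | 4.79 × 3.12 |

IV

Target 4:3 ≈ 1.333.
I: 1.077 (Δ0.256)  II: 1.252 (Δ0.081)  III: 1.220 (Δ0.113)  IV: 1.321 (Δ0.012)  V: 1.535 (Δ0.202)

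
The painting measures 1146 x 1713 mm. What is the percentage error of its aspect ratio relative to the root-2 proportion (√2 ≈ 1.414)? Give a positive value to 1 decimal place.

5.7%

Ratio = 1713 / 1146 ≈ 1.4948.
Ideal root-2 ≈ 1.4142. |1.4948 − 1.4142| / 1.4142 ≈ 5.70% → 5.7%.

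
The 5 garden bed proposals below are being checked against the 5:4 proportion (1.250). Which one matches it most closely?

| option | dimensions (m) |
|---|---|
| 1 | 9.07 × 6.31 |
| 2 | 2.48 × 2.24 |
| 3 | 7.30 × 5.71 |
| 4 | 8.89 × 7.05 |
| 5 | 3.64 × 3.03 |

4

Ratios (long/short): 1 ≈ 1.437; 2 ≈ 1.107; 3 ≈ 1.278; 4 ≈ 1.261; 5 ≈ 1.201.
5:4 ≈ 1.250; option 4 is nearest (Δ 0.011).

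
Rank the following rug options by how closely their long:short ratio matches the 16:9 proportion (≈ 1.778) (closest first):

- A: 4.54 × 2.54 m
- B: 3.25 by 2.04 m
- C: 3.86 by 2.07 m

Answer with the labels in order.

A: 4.54/2.54 ≈ 1.787 → |1.787 − 1.778| = 0.009
B: 3.25/2.04 ≈ 1.593 → |1.593 − 1.778| = 0.185
C: 3.86/2.07 ≈ 1.865 → |1.865 − 1.778| = 0.087

A, C, B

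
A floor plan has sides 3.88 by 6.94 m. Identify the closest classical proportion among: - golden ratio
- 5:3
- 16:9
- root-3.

16:9

Ratio = 6.94 / 3.88 ≈ 1.789.
Distances: golden ratio 1.618 (Δ 0.171); 5:3 1.667 (Δ 0.122); 16:9 1.778 (Δ 0.011); root-3 1.732 (Δ 0.057).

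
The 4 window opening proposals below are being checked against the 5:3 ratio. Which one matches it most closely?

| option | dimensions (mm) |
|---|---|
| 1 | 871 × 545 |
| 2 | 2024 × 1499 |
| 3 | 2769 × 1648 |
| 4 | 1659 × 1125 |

Ratios (long/short): 1 ≈ 1.598; 2 ≈ 1.350; 3 ≈ 1.680; 4 ≈ 1.475.
5:3 ≈ 1.667; option 3 is nearest (Δ 0.013).

3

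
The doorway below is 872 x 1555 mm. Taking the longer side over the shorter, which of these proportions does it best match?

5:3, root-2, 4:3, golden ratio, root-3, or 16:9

1555/872 ≈ 1.783. Nearest candidates are 16:9 (1.778, off by 0.005) and root-3 (1.732, off by 0.051).

16:9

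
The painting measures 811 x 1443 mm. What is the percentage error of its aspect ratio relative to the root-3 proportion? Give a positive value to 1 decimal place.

Ratio = 1443 / 811 ≈ 1.7793.
Ideal root-3 ≈ 1.7321. |1.7793 − 1.7321| / 1.7321 ≈ 2.73% → 2.7%.

2.7%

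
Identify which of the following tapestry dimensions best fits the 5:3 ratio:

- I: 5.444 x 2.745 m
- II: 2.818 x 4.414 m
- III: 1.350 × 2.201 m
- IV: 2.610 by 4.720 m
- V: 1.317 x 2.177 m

V

Ratios (long/short): I ≈ 1.983; II ≈ 1.566; III ≈ 1.630; IV ≈ 1.808; V ≈ 1.653.
5:3 ≈ 1.667; option V is nearest (Δ 0.014).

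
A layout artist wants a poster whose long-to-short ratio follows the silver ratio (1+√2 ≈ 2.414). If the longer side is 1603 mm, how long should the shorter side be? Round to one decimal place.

silver ratio ≈ 2.41421.
Shorter side = 1603 ÷ 2.41421 ≈ 663.985 → 664.0 mm.

664.0 mm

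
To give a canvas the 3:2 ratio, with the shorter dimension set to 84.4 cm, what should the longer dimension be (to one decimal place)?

126.6 cm

3:2 = 1.50000.
Longer side = 84.4 × 1.50000 ≈ 126.600 → 126.6 cm.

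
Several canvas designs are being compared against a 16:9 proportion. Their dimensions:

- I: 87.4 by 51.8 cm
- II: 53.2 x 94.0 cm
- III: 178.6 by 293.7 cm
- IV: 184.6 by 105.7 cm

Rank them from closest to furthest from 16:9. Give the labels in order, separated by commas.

I: 87.4/51.8 ≈ 1.687 → |1.687 − 1.778| = 0.091
II: 94.0/53.2 ≈ 1.767 → |1.767 − 1.778| = 0.011
III: 293.7/178.6 ≈ 1.644 → |1.644 − 1.778| = 0.134
IV: 184.6/105.7 ≈ 1.746 → |1.746 − 1.778| = 0.032

II, IV, I, III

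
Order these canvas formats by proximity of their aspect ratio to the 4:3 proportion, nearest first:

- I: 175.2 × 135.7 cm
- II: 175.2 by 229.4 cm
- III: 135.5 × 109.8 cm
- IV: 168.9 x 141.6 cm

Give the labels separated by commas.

II, I, III, IV

I: 175.2/135.7 ≈ 1.291 → |1.291 − 1.333| = 0.042
II: 229.4/175.2 ≈ 1.309 → |1.309 − 1.333| = 0.024
III: 135.5/109.8 ≈ 1.234 → |1.234 − 1.333| = 0.099
IV: 168.9/141.6 ≈ 1.193 → |1.193 − 1.333| = 0.140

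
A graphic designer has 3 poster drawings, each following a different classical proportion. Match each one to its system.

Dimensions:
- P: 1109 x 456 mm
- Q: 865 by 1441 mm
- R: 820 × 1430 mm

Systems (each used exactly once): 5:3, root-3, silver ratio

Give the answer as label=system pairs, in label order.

P=silver ratio, Q=5:3, R=root-3

P = 1109/456 ≈ 2.432 → silver ratio (2.414)
Q = 1441/865 ≈ 1.666 → 5:3 (1.667)
R = 1430/820 ≈ 1.744 → root-3 (1.732)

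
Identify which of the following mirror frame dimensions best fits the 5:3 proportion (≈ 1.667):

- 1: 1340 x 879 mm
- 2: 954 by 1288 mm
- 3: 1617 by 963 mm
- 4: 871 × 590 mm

3

Target 5:3 ≈ 1.667.
1: 1.524 (Δ0.143)  2: 1.350 (Δ0.317)  3: 1.679 (Δ0.012)  4: 1.476 (Δ0.191)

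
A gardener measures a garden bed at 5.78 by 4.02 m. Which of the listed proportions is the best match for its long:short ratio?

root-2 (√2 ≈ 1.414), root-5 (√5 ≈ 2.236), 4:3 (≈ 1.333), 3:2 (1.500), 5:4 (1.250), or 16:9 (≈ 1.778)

root-2

Ratio = 5.78 / 4.02 ≈ 1.438.
Distances: root-2 1.414 (Δ 0.024); root-5 2.236 (Δ 0.798); 4:3 1.333 (Δ 0.105); 3:2 1.500 (Δ 0.062); 5:4 1.250 (Δ 0.188); 16:9 1.778 (Δ 0.340).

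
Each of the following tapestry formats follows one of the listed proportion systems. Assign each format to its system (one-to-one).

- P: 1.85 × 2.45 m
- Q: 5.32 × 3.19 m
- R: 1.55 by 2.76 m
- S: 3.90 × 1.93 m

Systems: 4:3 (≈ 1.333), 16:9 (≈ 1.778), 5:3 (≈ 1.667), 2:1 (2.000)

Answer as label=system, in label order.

P=4:3, Q=5:3, R=16:9, S=2:1

P = 2.45/1.85 ≈ 1.324 → 4:3 (1.333)
Q = 5.32/3.19 ≈ 1.668 → 5:3 (1.667)
R = 2.76/1.55 ≈ 1.781 → 16:9 (1.778)
S = 3.90/1.93 ≈ 2.021 → 2:1 (2.000)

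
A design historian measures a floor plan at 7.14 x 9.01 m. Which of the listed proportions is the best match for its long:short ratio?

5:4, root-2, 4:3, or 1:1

Ratio = 9.01 / 7.14 ≈ 1.262.
Distances: 5:4 1.250 (Δ 0.012); root-2 1.414 (Δ 0.152); 4:3 1.333 (Δ 0.071); 1:1 1.000 (Δ 0.262).

5:4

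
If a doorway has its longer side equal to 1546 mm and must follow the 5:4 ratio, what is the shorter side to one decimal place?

1236.8 mm

5:4 = 1.25000.
Shorter side = 1546 ÷ 1.25000 ≈ 1236.800 → 1236.8 mm.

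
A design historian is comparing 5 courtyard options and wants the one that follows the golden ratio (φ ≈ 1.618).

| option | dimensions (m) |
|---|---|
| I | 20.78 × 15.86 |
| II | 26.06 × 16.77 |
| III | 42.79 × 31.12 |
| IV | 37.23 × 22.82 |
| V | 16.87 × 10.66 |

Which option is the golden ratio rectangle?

IV

Ratios (long/short): I ≈ 1.310; II ≈ 1.554; III ≈ 1.375; IV ≈ 1.631; V ≈ 1.583.
golden ratio ≈ 1.618; option IV is nearest (Δ 0.013).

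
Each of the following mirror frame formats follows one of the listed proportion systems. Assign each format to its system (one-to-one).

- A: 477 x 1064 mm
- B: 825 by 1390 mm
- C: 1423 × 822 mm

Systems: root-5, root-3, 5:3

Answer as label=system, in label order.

A = 1064/477 ≈ 2.231 → root-5 (2.236)
B = 1390/825 ≈ 1.685 → 5:3 (1.667)
C = 1423/822 ≈ 1.731 → root-3 (1.732)

A=root-5, B=5:3, C=root-3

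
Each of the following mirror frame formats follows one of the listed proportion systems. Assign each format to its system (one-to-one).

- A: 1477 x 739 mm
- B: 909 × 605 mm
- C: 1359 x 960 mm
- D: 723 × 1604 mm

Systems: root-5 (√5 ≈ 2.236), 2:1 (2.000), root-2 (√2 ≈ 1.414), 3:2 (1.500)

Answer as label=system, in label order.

A = 1477/739 ≈ 1.999 → 2:1 (2.000)
B = 909/605 ≈ 1.502 → 3:2 (1.500)
C = 1359/960 ≈ 1.416 → root-2 (1.414)
D = 1604/723 ≈ 2.219 → root-5 (2.236)

A=2:1, B=3:2, C=root-2, D=root-5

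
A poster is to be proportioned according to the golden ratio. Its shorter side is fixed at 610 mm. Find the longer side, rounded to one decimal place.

987.0 mm

golden ratio ≈ 1.61803.
Longer side = 610 × 1.61803 ≈ 986.998 → 987.0 mm.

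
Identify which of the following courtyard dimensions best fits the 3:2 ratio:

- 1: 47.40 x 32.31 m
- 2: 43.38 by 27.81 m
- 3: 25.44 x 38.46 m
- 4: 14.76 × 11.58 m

Ratios (long/short): 1 ≈ 1.467; 2 ≈ 1.560; 3 ≈ 1.512; 4 ≈ 1.275.
3:2 ≈ 1.500; option 3 is nearest (Δ 0.012).

3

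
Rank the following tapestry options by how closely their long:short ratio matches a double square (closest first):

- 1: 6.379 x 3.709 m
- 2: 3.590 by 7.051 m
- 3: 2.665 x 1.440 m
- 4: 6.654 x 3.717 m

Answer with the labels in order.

1: 6.379/3.709 ≈ 1.720 → |1.720 − 2.000| = 0.280
2: 7.051/3.590 ≈ 1.964 → |1.964 − 2.000| = 0.036
3: 2.665/1.440 ≈ 1.851 → |1.851 − 2.000| = 0.149
4: 6.654/3.717 ≈ 1.790 → |1.790 − 2.000| = 0.210

2, 3, 4, 1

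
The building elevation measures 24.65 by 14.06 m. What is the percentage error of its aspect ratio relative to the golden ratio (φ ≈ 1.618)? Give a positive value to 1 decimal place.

Ratio = 24.65 / 14.06 ≈ 1.7532.
Ideal golden ratio ≈ 1.6180. |1.7532 − 1.6180| / 1.6180 ≈ 8.36% → 8.4%.

8.4%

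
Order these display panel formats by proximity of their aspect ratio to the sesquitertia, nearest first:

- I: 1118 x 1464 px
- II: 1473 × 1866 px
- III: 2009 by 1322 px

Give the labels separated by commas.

I, II, III

I: 1464/1118 ≈ 1.309 → |1.309 − 1.333| = 0.024
II: 1866/1473 ≈ 1.267 → |1.267 − 1.333| = 0.066
III: 2009/1322 ≈ 1.520 → |1.520 − 1.333| = 0.187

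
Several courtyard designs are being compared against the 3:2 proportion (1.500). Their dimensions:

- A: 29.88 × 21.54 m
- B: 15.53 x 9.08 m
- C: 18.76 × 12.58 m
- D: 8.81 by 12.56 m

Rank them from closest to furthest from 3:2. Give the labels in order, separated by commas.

C, D, A, B

A: 29.88/21.54 ≈ 1.387 → |1.387 − 1.500| = 0.113
B: 15.53/9.08 ≈ 1.710 → |1.710 − 1.500| = 0.210
C: 18.76/12.58 ≈ 1.491 → |1.491 − 1.500| = 0.009
D: 12.56/8.81 ≈ 1.426 → |1.426 − 1.500| = 0.074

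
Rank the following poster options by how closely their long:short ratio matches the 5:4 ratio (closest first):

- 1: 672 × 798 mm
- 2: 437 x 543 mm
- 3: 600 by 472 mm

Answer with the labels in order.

Ratios: 1 = 798 / 672 ≈ 1.188; 2 = 543 / 437 ≈ 1.243; 3 = 600 / 472 ≈ 1.271.
|Δ from 1.250|: 1 0.062; 2 0.007; 3 0.021.

2, 3, 1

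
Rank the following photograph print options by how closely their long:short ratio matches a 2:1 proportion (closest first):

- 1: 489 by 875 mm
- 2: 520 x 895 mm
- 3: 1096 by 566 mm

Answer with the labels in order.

3, 1, 2

1: 875/489 ≈ 1.789 → |1.789 − 2.000| = 0.211
2: 895/520 ≈ 1.721 → |1.721 − 2.000| = 0.279
3: 1096/566 ≈ 1.936 → |1.936 − 2.000| = 0.064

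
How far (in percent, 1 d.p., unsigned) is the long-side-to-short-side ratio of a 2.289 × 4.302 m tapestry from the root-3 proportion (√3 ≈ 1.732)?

Ratio = 4.302 / 2.289 ≈ 1.8794.
Ideal root-3 ≈ 1.7321. |1.8794 − 1.7321| / 1.7321 ≈ 8.50% → 8.5%.

8.5%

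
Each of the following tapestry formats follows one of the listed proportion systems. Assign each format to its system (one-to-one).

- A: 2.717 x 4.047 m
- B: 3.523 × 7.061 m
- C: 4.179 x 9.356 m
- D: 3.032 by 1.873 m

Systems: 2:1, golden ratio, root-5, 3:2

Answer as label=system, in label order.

A=3:2, B=2:1, C=root-5, D=golden ratio

A = 4.047/2.717 ≈ 1.490 → 3:2 (1.500)
B = 7.061/3.523 ≈ 2.004 → 2:1 (2.000)
C = 9.356/4.179 ≈ 2.239 → root-5 (2.236)
D = 3.032/1.873 ≈ 1.619 → golden ratio (1.618)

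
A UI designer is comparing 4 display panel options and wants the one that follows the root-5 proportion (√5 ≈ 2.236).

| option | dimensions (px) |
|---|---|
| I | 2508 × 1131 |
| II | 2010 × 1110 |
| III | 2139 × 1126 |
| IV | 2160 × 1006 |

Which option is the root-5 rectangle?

I

Target root-5 ≈ 2.236.
I: 2.218 (Δ0.018)  II: 1.811 (Δ0.425)  III: 1.900 (Δ0.336)  IV: 2.147 (Δ0.089)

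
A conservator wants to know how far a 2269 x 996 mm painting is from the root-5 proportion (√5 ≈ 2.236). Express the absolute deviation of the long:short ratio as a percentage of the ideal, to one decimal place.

Ratio = 2269 / 996 ≈ 2.2781.
Ideal root-5 ≈ 2.2361. |2.2781 − 2.2361| / 2.2361 ≈ 1.88% → 1.9%.

1.9%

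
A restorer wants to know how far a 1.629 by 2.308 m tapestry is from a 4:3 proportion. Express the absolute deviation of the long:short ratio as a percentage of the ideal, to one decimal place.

6.3%

Ratio = 2.308 / 1.629 ≈ 1.4168.
Ideal 4:3 ≈ 1.3333. |1.4168 − 1.3333| / 1.3333 ≈ 6.26% → 6.3%.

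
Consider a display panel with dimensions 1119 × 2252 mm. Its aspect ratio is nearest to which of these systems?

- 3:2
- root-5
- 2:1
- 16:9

2252/1119 ≈ 2.013. Nearest candidates are 2:1 (2.000, off by 0.013) and root-5 (2.236, off by 0.223).

2:1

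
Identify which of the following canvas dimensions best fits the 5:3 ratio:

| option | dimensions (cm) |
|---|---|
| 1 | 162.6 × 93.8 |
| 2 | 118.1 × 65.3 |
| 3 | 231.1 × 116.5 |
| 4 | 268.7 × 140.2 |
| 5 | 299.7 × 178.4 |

Ratios (long/short): 1 ≈ 1.733; 2 ≈ 1.809; 3 ≈ 1.984; 4 ≈ 1.917; 5 ≈ 1.680.
5:3 ≈ 1.667; option 5 is nearest (Δ 0.013).

5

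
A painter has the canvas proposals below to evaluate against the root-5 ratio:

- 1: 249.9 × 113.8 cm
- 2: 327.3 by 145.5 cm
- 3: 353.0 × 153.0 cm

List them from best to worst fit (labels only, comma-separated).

1: 249.9/113.8 ≈ 2.196 → |2.196 − 2.236| = 0.040
2: 327.3/145.5 ≈ 2.249 → |2.249 − 2.236| = 0.013
3: 353.0/153.0 ≈ 2.307 → |2.307 − 2.236| = 0.071

2, 1, 3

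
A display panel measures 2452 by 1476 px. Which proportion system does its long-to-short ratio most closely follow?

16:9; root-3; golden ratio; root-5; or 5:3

Ratio = 2452 / 1476 ≈ 1.661.
Distances: 16:9 1.778 (Δ 0.117); root-3 1.732 (Δ 0.071); golden ratio 1.618 (Δ 0.043); root-5 2.236 (Δ 0.575); 5:3 1.667 (Δ 0.006).

5:3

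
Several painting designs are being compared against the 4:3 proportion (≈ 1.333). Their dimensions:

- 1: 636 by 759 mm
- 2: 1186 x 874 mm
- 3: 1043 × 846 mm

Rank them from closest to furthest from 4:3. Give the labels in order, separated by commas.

Ratios: 1 = 759 / 636 ≈ 1.193; 2 = 1186 / 874 ≈ 1.357; 3 = 1043 / 846 ≈ 1.233.
|Δ from 1.333|: 1 0.140; 2 0.024; 3 0.100.

2, 3, 1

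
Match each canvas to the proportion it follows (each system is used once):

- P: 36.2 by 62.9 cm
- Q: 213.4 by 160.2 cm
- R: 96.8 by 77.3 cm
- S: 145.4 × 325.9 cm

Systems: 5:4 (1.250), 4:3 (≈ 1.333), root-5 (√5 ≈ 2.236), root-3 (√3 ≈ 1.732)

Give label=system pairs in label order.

P=root-3, Q=4:3, R=5:4, S=root-5

Ratios: P ≈ 1.738; Q ≈ 1.332; R ≈ 1.252; S ≈ 2.241.
Targets: 5:4 ≈ 1.250; 4:3 ≈ 1.333; root-5 ≈ 2.236; root-3 ≈ 1.732.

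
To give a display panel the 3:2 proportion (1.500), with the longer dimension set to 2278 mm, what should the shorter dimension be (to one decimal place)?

3:2 = 1.50000.
Shorter side = 2278 ÷ 1.50000 ≈ 1518.667 → 1518.7 mm.

1518.7 mm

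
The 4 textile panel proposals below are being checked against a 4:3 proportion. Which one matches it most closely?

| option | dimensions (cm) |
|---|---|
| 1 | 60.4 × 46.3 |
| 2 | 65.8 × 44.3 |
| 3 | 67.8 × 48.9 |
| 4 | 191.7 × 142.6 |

Ratios (long/short): 1 ≈ 1.305; 2 ≈ 1.485; 3 ≈ 1.387; 4 ≈ 1.344.
4:3 ≈ 1.333; option 4 is nearest (Δ 0.011).

4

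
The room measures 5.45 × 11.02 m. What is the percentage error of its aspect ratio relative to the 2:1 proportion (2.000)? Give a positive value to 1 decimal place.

Ratio = 11.02 / 5.45 ≈ 2.0220.
Ideal 2:1 = 2.0000. |2.0220 − 2.0000| / 2.0000 ≈ 1.10% → 1.1%.

1.1%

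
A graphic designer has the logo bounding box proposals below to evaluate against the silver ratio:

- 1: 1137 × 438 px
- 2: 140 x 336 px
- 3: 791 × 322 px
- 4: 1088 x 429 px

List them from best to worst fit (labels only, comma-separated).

2, 3, 4, 1

Ratios: 1 = 1137 / 438 ≈ 2.596; 2 = 336 / 140 ≈ 2.400; 3 = 791 / 322 ≈ 2.457; 4 = 1088 / 429 ≈ 2.536.
|Δ from 2.414|: 1 0.182; 2 0.014; 3 0.043; 4 0.122.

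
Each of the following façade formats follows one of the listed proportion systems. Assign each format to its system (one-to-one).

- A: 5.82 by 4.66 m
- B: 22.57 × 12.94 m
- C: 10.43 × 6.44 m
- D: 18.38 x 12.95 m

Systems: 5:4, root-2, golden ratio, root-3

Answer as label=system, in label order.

A=5:4, B=root-3, C=golden ratio, D=root-2

Ratios: A ≈ 1.249; B ≈ 1.744; C ≈ 1.620; D ≈ 1.419.
Targets: 5:4 ≈ 1.250; root-2 ≈ 1.414; golden ratio ≈ 1.618; root-3 ≈ 1.732.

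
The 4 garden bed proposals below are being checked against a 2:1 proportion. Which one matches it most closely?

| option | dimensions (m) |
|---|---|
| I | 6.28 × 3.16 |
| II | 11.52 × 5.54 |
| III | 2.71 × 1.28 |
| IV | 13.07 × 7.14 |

I

Ratios (long/short): I ≈ 1.987; II ≈ 2.079; III ≈ 2.117; IV ≈ 1.831.
2:1 ≈ 2.000; option I is nearest (Δ 0.013).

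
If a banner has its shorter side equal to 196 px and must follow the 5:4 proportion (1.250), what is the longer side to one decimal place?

245.0 px

5:4 = 1.25000.
Longer side = 196 × 1.25000 ≈ 245.000 → 245.0 px.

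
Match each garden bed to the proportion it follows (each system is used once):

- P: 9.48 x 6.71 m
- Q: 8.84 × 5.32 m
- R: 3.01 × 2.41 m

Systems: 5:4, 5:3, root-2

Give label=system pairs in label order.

P=root-2, Q=5:3, R=5:4

P = 9.48/6.71 ≈ 1.413 → root-2 (1.414)
Q = 8.84/5.32 ≈ 1.662 → 5:3 (1.667)
R = 3.01/2.41 ≈ 1.249 → 5:4 (1.250)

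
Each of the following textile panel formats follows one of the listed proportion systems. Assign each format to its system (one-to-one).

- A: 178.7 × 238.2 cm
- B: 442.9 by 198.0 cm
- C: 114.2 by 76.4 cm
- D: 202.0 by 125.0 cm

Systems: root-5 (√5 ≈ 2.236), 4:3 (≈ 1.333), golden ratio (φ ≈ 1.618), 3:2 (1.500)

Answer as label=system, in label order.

Ratios: A ≈ 1.333; B ≈ 2.237; C ≈ 1.495; D ≈ 1.616.
Targets: root-5 ≈ 2.236; 4:3 ≈ 1.333; golden ratio ≈ 1.618; 3:2 ≈ 1.500.

A=4:3, B=root-5, C=3:2, D=golden ratio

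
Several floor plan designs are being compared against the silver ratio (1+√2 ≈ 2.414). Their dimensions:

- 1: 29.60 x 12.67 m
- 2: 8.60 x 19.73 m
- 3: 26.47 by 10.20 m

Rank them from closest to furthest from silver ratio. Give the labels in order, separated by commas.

1: 29.60/12.67 ≈ 2.336 → |2.336 − 2.414| = 0.078
2: 19.73/8.60 ≈ 2.294 → |2.294 − 2.414| = 0.120
3: 26.47/10.20 ≈ 2.595 → |2.595 − 2.414| = 0.181

1, 2, 3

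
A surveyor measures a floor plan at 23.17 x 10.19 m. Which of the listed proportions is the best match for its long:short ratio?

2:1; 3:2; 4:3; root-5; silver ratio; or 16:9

23.17/10.19 ≈ 2.274. Nearest candidates are root-5 (2.236, off by 0.038) and silver ratio (2.414, off by 0.140).

root-5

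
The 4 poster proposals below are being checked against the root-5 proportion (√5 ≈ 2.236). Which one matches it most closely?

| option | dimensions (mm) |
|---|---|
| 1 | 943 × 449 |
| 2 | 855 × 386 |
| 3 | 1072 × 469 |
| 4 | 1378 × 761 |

Ratios (long/short): 1 ≈ 2.100; 2 ≈ 2.215; 3 ≈ 2.286; 4 ≈ 1.811.
root-5 ≈ 2.236; option 2 is nearest (Δ 0.021).

2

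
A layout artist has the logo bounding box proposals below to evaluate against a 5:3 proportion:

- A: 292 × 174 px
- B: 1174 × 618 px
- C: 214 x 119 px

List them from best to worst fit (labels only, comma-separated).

A, C, B

A: 292/174 ≈ 1.678 → |1.678 − 1.667| = 0.011
B: 1174/618 ≈ 1.900 → |1.900 − 1.667| = 0.233
C: 214/119 ≈ 1.798 → |1.798 − 1.667| = 0.131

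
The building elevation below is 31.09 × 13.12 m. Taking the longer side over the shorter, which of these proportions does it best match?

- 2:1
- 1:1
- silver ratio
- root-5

silver ratio

31.09/13.12 ≈ 2.370. Nearest candidates are silver ratio (2.414, off by 0.044) and root-5 (2.236, off by 0.134).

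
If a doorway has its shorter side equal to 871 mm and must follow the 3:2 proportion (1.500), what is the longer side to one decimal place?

3:2 = 1.50000.
Longer side = 871 × 1.50000 ≈ 1306.500 → 1306.5 mm.

1306.5 mm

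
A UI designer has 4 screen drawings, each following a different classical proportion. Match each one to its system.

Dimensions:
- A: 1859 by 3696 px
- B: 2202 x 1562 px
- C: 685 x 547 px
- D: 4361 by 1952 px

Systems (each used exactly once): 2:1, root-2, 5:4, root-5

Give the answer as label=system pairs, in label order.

A = 3696/1859 ≈ 1.988 → 2:1 (2.000)
B = 2202/1562 ≈ 1.410 → root-2 (1.414)
C = 685/547 ≈ 1.252 → 5:4 (1.250)
D = 4361/1952 ≈ 2.234 → root-5 (2.236)

A=2:1, B=root-2, C=5:4, D=root-5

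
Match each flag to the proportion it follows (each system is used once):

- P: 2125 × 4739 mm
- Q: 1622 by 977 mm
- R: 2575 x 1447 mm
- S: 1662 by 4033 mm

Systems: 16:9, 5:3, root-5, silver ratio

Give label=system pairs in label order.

P=root-5, Q=5:3, R=16:9, S=silver ratio

Ratios: P ≈ 2.230; Q ≈ 1.660; R ≈ 1.780; S ≈ 2.427.
Targets: 16:9 ≈ 1.778; 5:3 ≈ 1.667; root-5 ≈ 2.236; silver ratio ≈ 2.414.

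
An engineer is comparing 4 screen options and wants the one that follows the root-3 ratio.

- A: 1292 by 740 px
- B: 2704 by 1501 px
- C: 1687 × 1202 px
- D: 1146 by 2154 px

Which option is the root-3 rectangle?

Target root-3 ≈ 1.732.
A: 1.746 (Δ0.014)  B: 1.801 (Δ0.069)  C: 1.403 (Δ0.329)  D: 1.880 (Δ0.148)

A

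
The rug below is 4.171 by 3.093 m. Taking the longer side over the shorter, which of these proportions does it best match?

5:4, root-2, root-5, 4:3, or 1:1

Ratio = 4.171 / 3.093 ≈ 1.349.
Distances: 5:4 1.250 (Δ 0.099); root-2 1.414 (Δ 0.065); root-5 2.236 (Δ 0.887); 4:3 1.333 (Δ 0.016); 1:1 1.000 (Δ 0.349).

4:3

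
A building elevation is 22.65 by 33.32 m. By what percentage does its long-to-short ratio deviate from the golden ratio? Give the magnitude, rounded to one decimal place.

9.1%

Ratio = 33.32 / 22.65 ≈ 1.4711.
Ideal golden ratio ≈ 1.6180. |1.4711 − 1.6180| / 1.6180 ≈ 9.08% → 9.1%.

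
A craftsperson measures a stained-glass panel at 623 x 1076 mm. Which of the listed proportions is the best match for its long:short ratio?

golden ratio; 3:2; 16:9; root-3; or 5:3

1076/623 ≈ 1.727. Nearest candidates are root-3 (1.732, off by 0.005) and 16:9 (1.778, off by 0.051).

root-3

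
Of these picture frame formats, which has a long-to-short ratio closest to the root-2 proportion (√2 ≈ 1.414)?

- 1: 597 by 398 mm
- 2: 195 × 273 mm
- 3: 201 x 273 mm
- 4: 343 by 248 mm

Target root-2 ≈ 1.414.
1: 1.500 (Δ0.086)  2: 1.400 (Δ0.014)  3: 1.358 (Δ0.056)  4: 1.383 (Δ0.031)

2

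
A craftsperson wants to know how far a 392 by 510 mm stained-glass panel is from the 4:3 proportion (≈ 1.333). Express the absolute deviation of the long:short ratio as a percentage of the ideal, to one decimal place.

Ratio = 510 / 392 ≈ 1.3010.
Ideal 4:3 ≈ 1.3333. |1.3010 − 1.3333| / 1.3333 ≈ 2.42% → 2.4%.

2.4%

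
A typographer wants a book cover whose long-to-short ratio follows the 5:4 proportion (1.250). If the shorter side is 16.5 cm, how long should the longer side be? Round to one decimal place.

5:4 = 1.25000.
Longer side = 16.5 × 1.25000 ≈ 20.625 → 20.6 cm.

20.6 cm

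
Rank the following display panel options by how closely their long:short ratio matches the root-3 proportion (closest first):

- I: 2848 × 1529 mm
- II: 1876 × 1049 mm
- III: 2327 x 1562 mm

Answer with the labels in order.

II, I, III

Ratios: I = 2848 / 1529 ≈ 1.863; II = 1876 / 1049 ≈ 1.788; III = 2327 / 1562 ≈ 1.490.
|Δ from 1.732|: I 0.131; II 0.056; III 0.242.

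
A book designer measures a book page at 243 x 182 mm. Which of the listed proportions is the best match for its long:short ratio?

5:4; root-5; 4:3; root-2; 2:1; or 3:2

243/182 ≈ 1.335. Nearest candidates are 4:3 (1.333, off by 0.002) and root-2 (1.414, off by 0.079).

4:3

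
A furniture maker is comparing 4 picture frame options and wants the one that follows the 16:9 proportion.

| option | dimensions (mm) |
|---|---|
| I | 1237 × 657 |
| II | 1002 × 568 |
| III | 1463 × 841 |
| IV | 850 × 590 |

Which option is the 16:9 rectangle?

Target 16:9 ≈ 1.778.
I: 1.883 (Δ0.105)  II: 1.764 (Δ0.014)  III: 1.740 (Δ0.038)  IV: 1.441 (Δ0.337)

II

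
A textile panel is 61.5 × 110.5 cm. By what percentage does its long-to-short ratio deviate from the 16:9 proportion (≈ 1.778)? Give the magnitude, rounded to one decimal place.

1.1%

Ratio = 110.5 / 61.5 ≈ 1.7967.
Ideal 16:9 ≈ 1.7778. |1.7967 − 1.7778| / 1.7778 ≈ 1.06% → 1.1%.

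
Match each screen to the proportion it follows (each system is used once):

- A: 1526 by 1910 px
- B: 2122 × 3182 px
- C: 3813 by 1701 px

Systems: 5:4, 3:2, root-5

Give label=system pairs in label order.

A=5:4, B=3:2, C=root-5

A = 1910/1526 ≈ 1.252 → 5:4 (1.250)
B = 3182/2122 ≈ 1.500 → 3:2 (1.500)
C = 3813/1701 ≈ 2.242 → root-5 (2.236)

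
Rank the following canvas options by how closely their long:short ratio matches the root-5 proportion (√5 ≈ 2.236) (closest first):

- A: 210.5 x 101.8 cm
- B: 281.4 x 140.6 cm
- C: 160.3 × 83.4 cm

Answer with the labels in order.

A, B, C

Ratios: A = 210.5 / 101.8 ≈ 2.068; B = 281.4 / 140.6 ≈ 2.001; C = 160.3 / 83.4 ≈ 1.922.
|Δ from 2.236|: A 0.168; B 0.235; C 0.314.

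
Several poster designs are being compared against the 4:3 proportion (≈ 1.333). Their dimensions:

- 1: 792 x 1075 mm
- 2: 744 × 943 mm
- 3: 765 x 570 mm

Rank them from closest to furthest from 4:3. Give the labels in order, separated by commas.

Ratios: 1 = 1075 / 792 ≈ 1.357; 2 = 943 / 744 ≈ 1.267; 3 = 765 / 570 ≈ 1.342.
|Δ from 1.333|: 1 0.024; 2 0.066; 3 0.009.

3, 1, 2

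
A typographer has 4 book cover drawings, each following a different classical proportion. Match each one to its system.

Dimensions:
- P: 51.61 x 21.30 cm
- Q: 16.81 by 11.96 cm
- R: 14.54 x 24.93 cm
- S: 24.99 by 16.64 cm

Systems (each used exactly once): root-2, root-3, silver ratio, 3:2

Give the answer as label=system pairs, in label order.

P=silver ratio, Q=root-2, R=root-3, S=3:2

P = 51.61/21.30 ≈ 2.423 → silver ratio (2.414)
Q = 16.81/11.96 ≈ 1.406 → root-2 (1.414)
R = 24.93/14.54 ≈ 1.715 → root-3 (1.732)
S = 24.99/16.64 ≈ 1.502 → 3:2 (1.500)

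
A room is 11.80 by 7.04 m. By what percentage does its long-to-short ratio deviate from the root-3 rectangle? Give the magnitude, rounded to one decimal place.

3.2%

Ratio = 11.80 / 7.04 ≈ 1.6761.
Ideal root-3 ≈ 1.7321. |1.6761 − 1.7321| / 1.7321 ≈ 3.23% → 3.2%.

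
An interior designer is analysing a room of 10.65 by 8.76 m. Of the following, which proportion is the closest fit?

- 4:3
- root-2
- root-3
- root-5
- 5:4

5:4

10.65/8.76 ≈ 1.216. Nearest candidates are 5:4 (1.250, off by 0.034) and 4:3 (1.333, off by 0.117).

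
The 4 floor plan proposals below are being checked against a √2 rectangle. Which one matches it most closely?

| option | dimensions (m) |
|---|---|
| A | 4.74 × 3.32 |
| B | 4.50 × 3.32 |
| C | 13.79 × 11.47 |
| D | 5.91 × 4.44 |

A

Target root-2 ≈ 1.414.
A: 1.428 (Δ0.014)  B: 1.355 (Δ0.059)  C: 1.202 (Δ0.212)  D: 1.331 (Δ0.083)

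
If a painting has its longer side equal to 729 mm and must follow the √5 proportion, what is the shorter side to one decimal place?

root-5 ≈ 2.23607.
Shorter side = 729 ÷ 2.23607 ≈ 326.018 → 326.0 mm.

326.0 mm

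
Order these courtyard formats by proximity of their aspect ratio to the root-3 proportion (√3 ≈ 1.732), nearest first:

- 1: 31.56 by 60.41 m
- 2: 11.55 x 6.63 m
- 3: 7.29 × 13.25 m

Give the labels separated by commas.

2, 3, 1

Ratios: 1 = 60.41 / 31.56 ≈ 1.914; 2 = 11.55 / 6.63 ≈ 1.742; 3 = 13.25 / 7.29 ≈ 1.818.
|Δ from 1.732|: 1 0.182; 2 0.010; 3 0.086.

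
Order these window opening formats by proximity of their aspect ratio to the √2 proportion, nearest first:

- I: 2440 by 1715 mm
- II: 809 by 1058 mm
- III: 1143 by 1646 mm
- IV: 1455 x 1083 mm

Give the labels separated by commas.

I, III, IV, II

Ratios: I = 2440 / 1715 ≈ 1.423; II = 1058 / 809 ≈ 1.308; III = 1646 / 1143 ≈ 1.440; IV = 1455 / 1083 ≈ 1.343.
|Δ from 1.414|: I 0.009; II 0.106; III 0.026; IV 0.071.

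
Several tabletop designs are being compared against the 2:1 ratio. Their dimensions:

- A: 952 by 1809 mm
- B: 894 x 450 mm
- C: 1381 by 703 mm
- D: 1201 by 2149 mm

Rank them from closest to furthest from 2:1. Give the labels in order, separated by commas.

Ratios: A = 1809 / 952 ≈ 1.900; B = 894 / 450 ≈ 1.987; C = 1381 / 703 ≈ 1.964; D = 2149 / 1201 ≈ 1.789.
|Δ from 2.000|: A 0.100; B 0.013; C 0.036; D 0.211.

B, C, A, D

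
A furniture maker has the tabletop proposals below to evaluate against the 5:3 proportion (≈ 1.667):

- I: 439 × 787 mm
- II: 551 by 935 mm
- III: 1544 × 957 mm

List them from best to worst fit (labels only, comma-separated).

II, III, I

Ratios: I = 787 / 439 ≈ 1.793; II = 935 / 551 ≈ 1.697; III = 1544 / 957 ≈ 1.613.
|Δ from 1.667|: I 0.126; II 0.030; III 0.054.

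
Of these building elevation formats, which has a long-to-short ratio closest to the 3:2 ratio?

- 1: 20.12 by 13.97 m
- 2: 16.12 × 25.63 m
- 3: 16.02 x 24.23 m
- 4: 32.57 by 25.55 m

3

Ratios (long/short): 1 ≈ 1.440; 2 ≈ 1.590; 3 ≈ 1.512; 4 ≈ 1.275.
3:2 ≈ 1.500; option 3 is nearest (Δ 0.012).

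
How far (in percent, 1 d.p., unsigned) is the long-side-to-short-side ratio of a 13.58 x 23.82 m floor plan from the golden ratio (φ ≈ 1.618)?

Ratio = 23.82 / 13.58 ≈ 1.7541.
Ideal golden ratio ≈ 1.6180. |1.7541 − 1.6180| / 1.6180 ≈ 8.41% → 8.4%.

8.4%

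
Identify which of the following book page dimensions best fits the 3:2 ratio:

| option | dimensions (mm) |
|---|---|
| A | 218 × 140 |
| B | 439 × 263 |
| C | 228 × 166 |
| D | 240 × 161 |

Target 3:2 ≈ 1.500.
A: 1.557 (Δ0.057)  B: 1.669 (Δ0.169)  C: 1.373 (Δ0.127)  D: 1.491 (Δ0.009)

D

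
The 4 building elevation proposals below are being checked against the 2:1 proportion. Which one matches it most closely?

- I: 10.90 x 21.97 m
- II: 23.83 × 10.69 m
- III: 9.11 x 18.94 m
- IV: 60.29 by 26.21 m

I

Ratios (long/short): I ≈ 2.016; II ≈ 2.229; III ≈ 2.079; IV ≈ 2.300.
2:1 ≈ 2.000; option I is nearest (Δ 0.016).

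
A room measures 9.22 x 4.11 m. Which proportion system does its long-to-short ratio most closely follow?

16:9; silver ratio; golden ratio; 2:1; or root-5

9.22/4.11 ≈ 2.243. Nearest candidates are root-5 (2.236, off by 0.007) and silver ratio (2.414, off by 0.171).

root-5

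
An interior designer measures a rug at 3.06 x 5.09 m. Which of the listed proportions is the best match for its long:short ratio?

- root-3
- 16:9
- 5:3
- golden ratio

Ratio = 5.09 / 3.06 ≈ 1.663.
Distances: root-3 1.732 (Δ 0.069); 16:9 1.778 (Δ 0.115); 5:3 1.667 (Δ 0.004); golden ratio 1.618 (Δ 0.045).

5:3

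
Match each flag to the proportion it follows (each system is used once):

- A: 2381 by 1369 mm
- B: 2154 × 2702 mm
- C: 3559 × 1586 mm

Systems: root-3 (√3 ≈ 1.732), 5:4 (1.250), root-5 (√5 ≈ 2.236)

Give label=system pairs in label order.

Ratios: A ≈ 1.739; B ≈ 1.254; C ≈ 2.244.
Targets: root-3 ≈ 1.732; 5:4 ≈ 1.250; root-5 ≈ 2.236.

A=root-3, B=5:4, C=root-5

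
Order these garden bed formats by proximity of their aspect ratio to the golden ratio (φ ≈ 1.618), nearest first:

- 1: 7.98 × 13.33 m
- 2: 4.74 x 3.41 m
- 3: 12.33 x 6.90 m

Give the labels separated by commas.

1, 3, 2

Ratios: 1 = 13.33 / 7.98 ≈ 1.670; 2 = 4.74 / 3.41 ≈ 1.390; 3 = 12.33 / 6.90 ≈ 1.787.
|Δ from 1.618|: 1 0.052; 2 0.228; 3 0.169.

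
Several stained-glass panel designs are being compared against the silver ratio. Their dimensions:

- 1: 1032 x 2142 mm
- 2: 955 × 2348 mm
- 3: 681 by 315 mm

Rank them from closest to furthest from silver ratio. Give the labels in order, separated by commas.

Ratios: 1 = 2142 / 1032 ≈ 2.076; 2 = 2348 / 955 ≈ 2.459; 3 = 681 / 315 ≈ 2.162.
|Δ from 2.414|: 1 0.338; 2 0.045; 3 0.252.

2, 3, 1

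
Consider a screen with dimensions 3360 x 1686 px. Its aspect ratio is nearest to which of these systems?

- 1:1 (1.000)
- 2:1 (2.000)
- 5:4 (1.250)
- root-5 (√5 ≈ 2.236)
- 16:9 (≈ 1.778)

2:1

3360/1686 ≈ 1.993. Nearest candidates are 2:1 (2.000, off by 0.007) and 16:9 (1.778, off by 0.215).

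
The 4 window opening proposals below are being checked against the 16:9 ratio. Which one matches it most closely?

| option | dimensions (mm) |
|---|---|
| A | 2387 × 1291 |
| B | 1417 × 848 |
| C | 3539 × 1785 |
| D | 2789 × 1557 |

D

Target 16:9 ≈ 1.778.
A: 1.849 (Δ0.071)  B: 1.671 (Δ0.107)  C: 1.983 (Δ0.205)  D: 1.791 (Δ0.013)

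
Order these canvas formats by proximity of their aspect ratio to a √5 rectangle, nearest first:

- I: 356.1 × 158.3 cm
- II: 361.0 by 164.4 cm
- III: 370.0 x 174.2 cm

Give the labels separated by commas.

I, II, III

I: 356.1/158.3 ≈ 2.250 → |2.250 − 2.236| = 0.014
II: 361.0/164.4 ≈ 2.196 → |2.196 − 2.236| = 0.040
III: 370.0/174.2 ≈ 2.124 → |2.124 − 2.236| = 0.112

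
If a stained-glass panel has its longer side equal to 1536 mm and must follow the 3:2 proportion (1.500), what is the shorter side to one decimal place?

3:2 = 1.50000.
Shorter side = 1536 ÷ 1.50000 ≈ 1024.000 → 1024.0 mm.

1024.0 mm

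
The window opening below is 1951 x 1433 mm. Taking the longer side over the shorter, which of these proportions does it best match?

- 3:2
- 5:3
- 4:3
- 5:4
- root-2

4:3

1951/1433 ≈ 1.361. Nearest candidates are 4:3 (1.333, off by 0.028) and root-2 (1.414, off by 0.053).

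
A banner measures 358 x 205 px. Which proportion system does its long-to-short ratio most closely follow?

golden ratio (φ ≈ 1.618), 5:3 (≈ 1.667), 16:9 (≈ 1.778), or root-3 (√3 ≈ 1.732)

root-3

358/205 ≈ 1.746. Nearest candidates are root-3 (1.732, off by 0.014) and 16:9 (1.778, off by 0.032).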